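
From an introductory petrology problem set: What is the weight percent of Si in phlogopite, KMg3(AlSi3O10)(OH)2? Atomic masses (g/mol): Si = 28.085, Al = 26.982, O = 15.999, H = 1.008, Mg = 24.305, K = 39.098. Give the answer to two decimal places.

20.19 mass %

M(KMg3(AlSi3O10)(OH)2) = 417.254 g/mol.
Si contributes 3 × 28.085 = 84.255 g per mole.
84.255/417.254 = 0.2019 → 20.19%.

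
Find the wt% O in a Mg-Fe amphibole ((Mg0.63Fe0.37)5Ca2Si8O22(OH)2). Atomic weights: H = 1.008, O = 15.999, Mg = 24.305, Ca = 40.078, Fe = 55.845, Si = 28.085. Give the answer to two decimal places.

Formula mass = 3.15×24.305 + 1.85×55.845 + 2×40.078 + 8×28.085 + 24×15.999 + 2×1.008 = 870.702 g/mol, of which 383.976 g is O.
So O makes up 383.976/870.702 = 0.4410 of the mass, i.e. 44.10%.

44.10 mass %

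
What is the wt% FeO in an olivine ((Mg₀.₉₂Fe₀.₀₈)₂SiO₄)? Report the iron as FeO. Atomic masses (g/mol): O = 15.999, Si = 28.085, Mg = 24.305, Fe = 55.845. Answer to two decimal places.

M((Mg₀.₉₂Fe₀.₀₈)₂SiO₄) = 145.737 g/mol; M(FeO) = 71.844 g/mol.
Moles FeO per formula unit = 0.16 Fe ÷ 1 = 0.1600.
FeO fraction = (0.1600 × 71.844) / 145.737 = 11.495/145.737 = 0.0789.

7.89 wt%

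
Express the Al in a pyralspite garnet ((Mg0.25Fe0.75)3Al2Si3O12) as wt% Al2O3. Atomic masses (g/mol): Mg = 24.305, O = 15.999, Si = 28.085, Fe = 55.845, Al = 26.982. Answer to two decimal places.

M((Mg0.25Fe0.75)3Al2Si3O12) = 474.087 g/mol; M(Al2O3) = 101.961 g/mol.
Moles Al2O3 per formula unit = 2 Al ÷ 2 = 1.0000.
Al2O3 fraction = (1.0000 × 101.961) / 474.087 = 101.961/474.087 = 0.2151.

21.51 wt%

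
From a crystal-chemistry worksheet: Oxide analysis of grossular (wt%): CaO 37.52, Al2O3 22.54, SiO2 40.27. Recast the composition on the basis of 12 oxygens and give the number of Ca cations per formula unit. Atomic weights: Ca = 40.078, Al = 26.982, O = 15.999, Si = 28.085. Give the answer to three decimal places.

CaO: 37.52/56.077 = 0.66908 mol → 0.66908 mol Ca, 0.66908 mol O.
Al2O3: 22.54/101.961 = 0.22106 mol → 0.44212 mol Al, 0.66318 mol O.
SiO2: 40.27/60.083 = 0.67024 mol → 0.67024 mol Si, 1.34048 mol O.
Total oxygen = 2.67274 mol. Normalization factor = 12/2.67274 = 4.48977.
Ca per 12 O = 0.66908 × 4.48977 = 3.004.

3.004 Ca apfu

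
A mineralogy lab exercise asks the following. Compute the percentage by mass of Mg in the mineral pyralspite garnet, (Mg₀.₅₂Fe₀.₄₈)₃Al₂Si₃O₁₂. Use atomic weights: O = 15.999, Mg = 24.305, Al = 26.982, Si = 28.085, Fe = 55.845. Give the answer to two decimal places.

8.45 mass %

Molar mass of (Mg₀.₅₂Fe₀.₄₈)₃Al₂Si₃O₁₂: 1.56*24.305 + 1.44*55.845 + 2*26.982 + 3*28.085 + 12*15.999 = 448.540 g/mol.
Mass of Mg per formula unit: 1.56 × 24.305 = 37.916 g.
Weight fraction Mg = 37.916 / 448.540 = 0.0845.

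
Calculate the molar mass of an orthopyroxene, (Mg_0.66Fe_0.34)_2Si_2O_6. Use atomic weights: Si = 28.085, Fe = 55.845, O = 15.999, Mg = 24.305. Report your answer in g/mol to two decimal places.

222.22 g/mol

M = 1.32·24.305 + 0.68·55.845 + 2·28.085 + 6·15.999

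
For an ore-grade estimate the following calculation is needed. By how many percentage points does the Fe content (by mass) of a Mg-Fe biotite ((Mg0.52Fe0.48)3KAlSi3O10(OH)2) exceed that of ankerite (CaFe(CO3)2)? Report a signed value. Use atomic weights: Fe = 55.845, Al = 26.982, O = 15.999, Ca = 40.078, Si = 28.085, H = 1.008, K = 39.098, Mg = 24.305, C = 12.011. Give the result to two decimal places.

Fe in (Mg0.52Fe0.48)3KAlSi3O10(OH)2: molar mass 462.672 g/mol; 1.44×55.845 = 80.417 g → 17.38 wt%.
Fe in CaFe(CO3)2: molar mass 215.939 g/mol; 1×55.845 = 55.845 g → 25.86 wt%.
Difference = 17.38 − 25.86 = -8.48 percentage points.

-8.48 percentage points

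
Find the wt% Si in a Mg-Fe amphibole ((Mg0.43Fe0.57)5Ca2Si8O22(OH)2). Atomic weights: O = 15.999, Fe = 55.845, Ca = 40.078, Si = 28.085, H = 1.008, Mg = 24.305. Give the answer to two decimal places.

Molar mass of (Mg0.43Fe0.57)5Ca2Si8O22(OH)2: 2.15*24.305 + 2.85*55.845 + 2*40.078 + 8*28.085 + 24*15.999 + 2*1.008 = 902.242 g/mol.
Mass of Si per formula unit: 8 × 28.085 = 224.680 g.
Weight fraction Si = 224.680 / 902.242 = 0.2490.

24.90 weight percent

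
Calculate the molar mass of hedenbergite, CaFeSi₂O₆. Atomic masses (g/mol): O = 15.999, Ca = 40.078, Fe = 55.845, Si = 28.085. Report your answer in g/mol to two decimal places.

Ca: 1 × 40.078 = 40.0780
Fe: 1 × 55.845 = 55.8450
Si: 2 × 28.085 = 56.1700
O: 6 × 15.999 = 95.9940
Summing the contributions gives the formula mass.

248.09 g/mol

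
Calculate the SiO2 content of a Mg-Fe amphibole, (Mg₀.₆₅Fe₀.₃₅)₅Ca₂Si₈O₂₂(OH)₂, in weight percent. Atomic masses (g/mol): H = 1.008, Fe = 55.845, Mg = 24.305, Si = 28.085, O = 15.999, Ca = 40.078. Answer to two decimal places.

Molar mass of (Mg₀.₆₅Fe₀.₃₅)₅Ca₂Si₈O₂₂(OH)₂ = 3.25×24.305 + 1.75×55.845 + 2×40.078 + 8×28.085 + 24×15.999 + 2×1.008 = 867.548 g/mol.
Each formula unit contains 8 Si, equivalent to 8/1 = 8.0000 mol SiO2.
M(SiO2) = 1×28.085 + 2×15.999 = 60.083 g/mol.
Mass of SiO2 per formula unit = 8.0000 × 60.083 = 480.664 g.
SiO2 wt% = 480.664 / 867.548 × 100 = 55.40%.

55.40 wt%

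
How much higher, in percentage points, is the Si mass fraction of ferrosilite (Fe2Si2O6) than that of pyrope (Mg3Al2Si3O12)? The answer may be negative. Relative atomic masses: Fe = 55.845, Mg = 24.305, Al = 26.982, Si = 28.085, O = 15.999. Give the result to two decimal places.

First mineral: 56.170 g Si in 263.854 g formula = 21.29 wt% Si.
Second mineral: 84.255 g Si in 403.122 g formula = 20.90 wt% Si.
21.29% − 20.90% gives a difference of 0.39 percentage points.

0.39 percentage points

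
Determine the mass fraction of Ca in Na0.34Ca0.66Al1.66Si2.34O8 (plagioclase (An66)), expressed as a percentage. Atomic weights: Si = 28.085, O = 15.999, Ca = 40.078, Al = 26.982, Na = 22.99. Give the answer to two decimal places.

9.70 mass %

Formula mass = 0.34*22.99 + 0.66*40.078 + 1.66*26.982 + 2.34*28.085 + 8*15.999 = 272.769 g/mol, of which 26.451 g is Ca.
So Ca makes up 26.451/272.769 = 0.0970 of the mass, i.e. 9.70%.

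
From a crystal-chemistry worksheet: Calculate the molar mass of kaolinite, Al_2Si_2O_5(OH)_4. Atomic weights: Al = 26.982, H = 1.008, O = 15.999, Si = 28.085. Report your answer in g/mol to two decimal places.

258.16 g/mol

The formula mass is the sum 2·26.982 + 2·28.085 + 9·15.999 + 4·1.008.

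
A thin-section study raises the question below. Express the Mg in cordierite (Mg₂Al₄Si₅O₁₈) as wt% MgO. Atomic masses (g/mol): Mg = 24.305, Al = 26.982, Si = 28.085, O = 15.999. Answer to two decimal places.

13.78 wt%

M(Mg₂Al₄Si₅O₁₈) = 584.945 g/mol; M(MgO) = 40.304 g/mol.
Moles MgO per formula unit = 2 Mg ÷ 1 = 2.0000.
MgO fraction = (2.0000 × 40.304) / 584.945 = 80.608/584.945 = 0.1378.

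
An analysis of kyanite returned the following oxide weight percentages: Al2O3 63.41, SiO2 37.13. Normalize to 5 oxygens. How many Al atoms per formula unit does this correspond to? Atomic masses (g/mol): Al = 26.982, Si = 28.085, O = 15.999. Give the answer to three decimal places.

2.005 Al apfu

63.41 wt% Al2O3 ÷ 101.961 g/mol = 0.62190 mol, giving 1.24380 Al and 1.86570 O.
37.13 wt% SiO2 ÷ 60.083 g/mol = 0.61798 mol, giving 0.61798 Si and 1.23596 O.
Oxygen sums to 3.10166; scaling by 5/3.10166 = 1.61204 puts the formula on 5 O.
Al: 1.24380 × 1.61204 = 2.005 atoms per formula unit.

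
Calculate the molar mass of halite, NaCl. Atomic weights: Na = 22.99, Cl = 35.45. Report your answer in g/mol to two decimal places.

M = 1(22.99) + 1(35.45)

58.44 g/mol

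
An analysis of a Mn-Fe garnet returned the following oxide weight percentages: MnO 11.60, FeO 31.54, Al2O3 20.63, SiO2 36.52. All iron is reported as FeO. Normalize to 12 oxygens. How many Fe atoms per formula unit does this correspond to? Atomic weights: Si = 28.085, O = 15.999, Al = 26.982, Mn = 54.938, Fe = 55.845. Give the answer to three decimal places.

11.60 wt% MnO ÷ 70.937 g/mol = 0.16353 mol, giving 0.16353 Mn and 0.16353 O.
31.54 wt% FeO ÷ 71.844 g/mol = 0.43901 mol, giving 0.43901 Fe and 0.43901 O.
20.63 wt% Al2O3 ÷ 101.961 g/mol = 0.20233 mol, giving 0.40466 Al and 0.60699 O.
36.52 wt% SiO2 ÷ 60.083 g/mol = 0.60783 mol, giving 0.60783 Si and 1.21566 O.
Oxygen sums to 2.42519; scaling by 12/2.42519 = 4.94807 puts the formula on 12 O.
Fe: 0.43901 × 4.94807 = 2.172 atoms per formula unit.

2.172 Fe apfu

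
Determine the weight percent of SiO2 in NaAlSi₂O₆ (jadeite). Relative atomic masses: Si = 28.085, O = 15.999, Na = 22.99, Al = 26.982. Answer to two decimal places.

M(NaAlSi₂O₆) = 202.136 g/mol; M(SiO2) = 60.083 g/mol.
Moles SiO2 per formula unit = 2 Si ÷ 1 = 2.0000.
SiO2 fraction = (2.0000 × 60.083) / 202.136 = 120.166/202.136 = 0.5945.

59.45 wt%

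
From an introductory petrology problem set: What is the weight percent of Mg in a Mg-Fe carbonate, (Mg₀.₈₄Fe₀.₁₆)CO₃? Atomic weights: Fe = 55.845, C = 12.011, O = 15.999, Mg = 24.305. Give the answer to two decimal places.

M((Mg₀.₈₄Fe₀.₁₆)CO₃) = 89.359 g/mol.
Mg contributes 0.84 × 24.305 = 20.416 g per mole.
20.416/89.359 = 0.2285 → 22.85%.

22.85 mass %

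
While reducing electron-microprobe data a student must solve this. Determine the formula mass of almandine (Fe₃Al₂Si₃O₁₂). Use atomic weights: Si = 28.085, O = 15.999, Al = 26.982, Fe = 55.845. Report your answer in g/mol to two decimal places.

497.74 g/mol

The formula mass is the sum 3×55.845 + 2×26.982 + 3×28.085 + 12×15.999.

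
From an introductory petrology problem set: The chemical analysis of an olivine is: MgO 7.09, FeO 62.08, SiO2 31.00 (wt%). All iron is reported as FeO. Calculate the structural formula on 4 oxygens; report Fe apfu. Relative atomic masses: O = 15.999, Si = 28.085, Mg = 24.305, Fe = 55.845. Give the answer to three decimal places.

1.668 Fe apfu

7.09 wt% MgO ÷ 40.304 g/mol = 0.17591 mol, giving 0.17591 Mg and 0.17591 O.
62.08 wt% FeO ÷ 71.844 g/mol = 0.86409 mol, giving 0.86409 Fe and 0.86409 O.
31.00 wt% SiO2 ÷ 60.083 g/mol = 0.51595 mol, giving 0.51595 Si and 1.03190 O.
Oxygen sums to 2.07190; scaling by 4/2.07190 = 1.93060 puts the formula on 4 O.
Fe: 0.86409 × 1.93060 = 1.668 atoms per formula unit.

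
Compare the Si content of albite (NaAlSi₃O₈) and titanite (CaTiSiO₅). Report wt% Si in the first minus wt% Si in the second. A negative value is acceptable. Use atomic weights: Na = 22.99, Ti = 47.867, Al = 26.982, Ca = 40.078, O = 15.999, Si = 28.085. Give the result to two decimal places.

Si in NaAlSi₃O₈: molar mass 262.219 g/mol; 3×28.085 = 84.255 g → 32.13 wt%.
Si in CaTiSiO₅: molar mass 196.025 g/mol; 1×28.085 = 28.085 g → 14.33 wt%.
Difference = 32.13 − 14.33 = 17.80 percentage points.

17.80 percentage points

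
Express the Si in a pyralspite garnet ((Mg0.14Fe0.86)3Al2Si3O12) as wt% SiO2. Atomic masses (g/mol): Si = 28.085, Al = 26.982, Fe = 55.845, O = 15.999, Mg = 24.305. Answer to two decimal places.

Formula mass = 484.495 g/mol.
3 Si → 3.0000 mol SiO2 per formula unit; M(SiO2) = 60.083, so SiO2 mass = 180.249 g.
180.249/484.495 × 100 = 37.20 wt%.

37.20 wt%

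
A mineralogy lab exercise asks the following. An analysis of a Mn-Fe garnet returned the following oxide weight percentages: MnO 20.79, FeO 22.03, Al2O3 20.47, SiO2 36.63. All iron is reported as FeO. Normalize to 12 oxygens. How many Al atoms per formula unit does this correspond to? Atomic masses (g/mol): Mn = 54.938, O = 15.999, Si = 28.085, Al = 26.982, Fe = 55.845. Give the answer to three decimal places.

MnO: 20.79/70.937 = 0.29308 mol → 0.29308 mol Mn, 0.29308 mol O.
FeO: 22.03/71.844 = 0.30664 mol → 0.30664 mol Fe, 0.30664 mol O.
Al2O3: 20.47/101.961 = 0.20076 mol → 0.40152 mol Al, 0.60228 mol O.
SiO2: 36.63/60.083 = 0.60966 mol → 0.60966 mol Si, 1.21932 mol O.
Total oxygen = 2.42132 mol. Normalization factor = 12/2.42132 = 4.95597.
Al per 12 O = 0.40152 × 4.95597 = 1.990.

1.990 Al apfu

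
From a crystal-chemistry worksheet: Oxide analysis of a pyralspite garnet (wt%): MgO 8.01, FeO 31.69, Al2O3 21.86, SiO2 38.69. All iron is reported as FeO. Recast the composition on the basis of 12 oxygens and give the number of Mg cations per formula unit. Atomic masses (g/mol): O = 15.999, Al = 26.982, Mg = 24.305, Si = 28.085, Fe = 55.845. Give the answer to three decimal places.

0.928 Mg apfu

8.01 wt% MgO ÷ 40.304 g/mol = 0.19874 mol, giving 0.19874 Mg and 0.19874 O.
31.69 wt% FeO ÷ 71.844 g/mol = 0.44109 mol, giving 0.44109 Fe and 0.44109 O.
21.86 wt% Al2O3 ÷ 101.961 g/mol = 0.21440 mol, giving 0.42880 Al and 0.64320 O.
38.69 wt% SiO2 ÷ 60.083 g/mol = 0.64394 mol, giving 0.64394 Si and 1.28788 O.
Oxygen sums to 2.57091; scaling by 12/2.57091 = 4.66761 puts the formula on 12 O.
Mg: 0.19874 × 4.66761 = 0.928 atoms per formula unit.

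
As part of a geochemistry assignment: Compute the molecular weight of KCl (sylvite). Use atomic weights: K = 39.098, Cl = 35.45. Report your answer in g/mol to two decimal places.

74.55 g/mol

K: 1 × 39.098 = 39.0980
Cl: 1 × 35.45 = 35.4500
Summing the contributions gives the formula mass.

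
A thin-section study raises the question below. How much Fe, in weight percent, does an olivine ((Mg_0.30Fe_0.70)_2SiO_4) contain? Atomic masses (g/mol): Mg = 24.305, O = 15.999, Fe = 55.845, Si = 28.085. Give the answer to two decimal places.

Formula mass = 0.60·24.305 + 1.40·55.845 + 1·28.085 + 4·15.999 = 184.847 g/mol, of which 78.183 g is Fe.
So Fe makes up 78.183/184.847 = 0.4230 of the mass, i.e. 42.30%.

42.30 weight percent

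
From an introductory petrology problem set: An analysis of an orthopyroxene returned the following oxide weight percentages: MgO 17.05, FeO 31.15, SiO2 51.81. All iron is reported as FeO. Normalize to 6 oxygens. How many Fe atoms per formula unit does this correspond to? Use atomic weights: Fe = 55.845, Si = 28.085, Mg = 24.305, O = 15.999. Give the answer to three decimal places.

1.008 Fe apfu

MgO (M=40.304): mol = 0.42303; Mg = 0.42303, O = 0.42303.
FeO (M=71.844): mol = 0.43358; Fe = 0.43358, O = 0.43358.
SiO2 (M=60.083): mol = 0.86231; Si = 0.86231, O = 1.72462.
ΣO = 2.58123; factor = 6/ΣO = 2.32447.
Fe apfu = 0.43358 × 2.32447 = 1.008.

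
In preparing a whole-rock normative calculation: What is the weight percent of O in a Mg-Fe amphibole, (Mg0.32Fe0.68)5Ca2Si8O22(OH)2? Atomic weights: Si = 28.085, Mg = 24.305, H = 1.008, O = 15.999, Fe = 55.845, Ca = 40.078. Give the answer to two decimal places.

41.76 weight percent

Molar mass of (Mg0.32Fe0.68)5Ca2Si8O22(OH)2: 1.60×24.305 + 3.40×55.845 + 2×40.078 + 8×28.085 + 24×15.999 + 2×1.008 = 919.589 g/mol.
Mass of O per formula unit: 24 × 15.999 = 383.976 g.
Weight fraction O = 383.976 / 919.589 = 0.4176.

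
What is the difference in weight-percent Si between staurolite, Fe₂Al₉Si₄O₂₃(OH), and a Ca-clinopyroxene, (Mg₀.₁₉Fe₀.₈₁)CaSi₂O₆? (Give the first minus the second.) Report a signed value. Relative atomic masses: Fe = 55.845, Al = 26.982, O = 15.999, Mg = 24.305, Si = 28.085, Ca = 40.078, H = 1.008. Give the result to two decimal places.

-10.01 percentage points

M(Fe₂Al₉Si₄O₂₃(OH)) = 851.852 g/mol, so wt% Si = 112.340/851.852 × 100 = 13.19%.
M((Mg₀.₁₉Fe₀.₈₁)CaSi₂O₆) = 242.094 g/mol, so wt% Si = 56.170/242.094 × 100 = 23.20%.
13.19 − 23.20 = -10.01 pp.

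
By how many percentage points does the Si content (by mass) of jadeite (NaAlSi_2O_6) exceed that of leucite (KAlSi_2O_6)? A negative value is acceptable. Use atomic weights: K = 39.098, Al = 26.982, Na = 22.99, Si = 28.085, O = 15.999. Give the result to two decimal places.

Si in NaAlSi_2O_6: molar mass 202.136 g/mol; 2×28.085 = 56.170 g → 27.79 wt%.
Si in KAlSi_2O_6: molar mass 218.244 g/mol; 2×28.085 = 56.170 g → 25.74 wt%.
Difference = 27.79 − 25.74 = 2.05 percentage points.

2.05 percentage points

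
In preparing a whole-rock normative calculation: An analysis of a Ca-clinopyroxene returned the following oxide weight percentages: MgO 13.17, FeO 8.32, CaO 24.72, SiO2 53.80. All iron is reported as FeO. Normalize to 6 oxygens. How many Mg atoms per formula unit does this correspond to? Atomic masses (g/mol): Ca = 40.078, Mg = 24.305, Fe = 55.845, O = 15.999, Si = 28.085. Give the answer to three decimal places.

13.17 wt% MgO ÷ 40.304 g/mol = 0.32677 mol, giving 0.32677 Mg and 0.32677 O.
8.32 wt% FeO ÷ 71.844 g/mol = 0.11581 mol, giving 0.11581 Fe and 0.11581 O.
24.72 wt% CaO ÷ 56.077 g/mol = 0.44082 mol, giving 0.44082 Ca and 0.44082 O.
53.80 wt% SiO2 ÷ 60.083 g/mol = 0.89543 mol, giving 0.89543 Si and 1.79086 O.
Oxygen sums to 2.67426; scaling by 6/2.67426 = 2.24361 puts the formula on 6 O.
Mg: 0.32677 × 2.24361 = 0.733 atoms per formula unit.

0.733 Mg apfu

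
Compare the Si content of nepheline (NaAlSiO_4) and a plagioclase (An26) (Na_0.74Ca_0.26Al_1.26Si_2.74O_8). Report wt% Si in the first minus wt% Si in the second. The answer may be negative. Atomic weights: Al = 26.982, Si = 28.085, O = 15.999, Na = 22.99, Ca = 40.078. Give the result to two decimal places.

-9.12 percentage points

First mineral: 28.085 g Si in 142.053 g formula = 19.77 wt% Si.
Second mineral: 76.953 g Si in 266.375 g formula = 28.89 wt% Si.
19.77% − 28.89% gives a difference of -9.12 percentage points.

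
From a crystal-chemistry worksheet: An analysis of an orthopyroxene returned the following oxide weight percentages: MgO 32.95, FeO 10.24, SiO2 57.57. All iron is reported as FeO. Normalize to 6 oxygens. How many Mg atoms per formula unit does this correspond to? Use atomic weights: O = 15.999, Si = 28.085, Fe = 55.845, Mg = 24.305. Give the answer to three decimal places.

1.705 Mg apfu

MgO: 32.95/40.304 = 0.81754 mol → 0.81754 mol Mg, 0.81754 mol O.
FeO: 10.24/71.844 = 0.14253 mol → 0.14253 mol Fe, 0.14253 mol O.
SiO2: 57.57/60.083 = 0.95817 mol → 0.95817 mol Si, 1.91634 mol O.
Total oxygen = 2.87641 mol. Normalization factor = 6/2.87641 = 2.08593.
Mg per 6 O = 0.81754 × 2.08593 = 1.705.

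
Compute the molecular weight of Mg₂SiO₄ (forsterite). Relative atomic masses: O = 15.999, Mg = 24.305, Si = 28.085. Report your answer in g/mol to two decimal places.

The formula mass is the sum 2·24.305 + 1·28.085 + 4·15.999.

140.69 g/mol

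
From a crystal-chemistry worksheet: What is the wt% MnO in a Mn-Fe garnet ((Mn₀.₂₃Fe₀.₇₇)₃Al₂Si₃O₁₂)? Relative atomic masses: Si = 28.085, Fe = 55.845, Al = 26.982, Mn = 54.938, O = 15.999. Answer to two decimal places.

Formula mass = 497.116 g/mol.
0.69 Mn → 0.6900 mol MnO per formula unit; M(MnO) = 70.937, so MnO mass = 48.947 g.
48.947/497.116 × 100 = 9.85 wt%.

9.85 wt%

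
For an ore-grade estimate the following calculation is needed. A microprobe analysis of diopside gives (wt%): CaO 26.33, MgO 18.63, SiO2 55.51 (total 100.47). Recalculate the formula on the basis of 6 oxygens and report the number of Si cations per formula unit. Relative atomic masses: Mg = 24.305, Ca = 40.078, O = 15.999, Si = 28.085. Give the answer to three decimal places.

1.994 Si apfu

CaO (M=56.077): mol = 0.46953; Ca = 0.46953, O = 0.46953.
MgO (M=40.304): mol = 0.46224; Mg = 0.46224, O = 0.46224.
SiO2 (M=60.083): mol = 0.92389; Si = 0.92389, O = 1.84778.
ΣO = 2.77955; factor = 6/ΣO = 2.15862.
Si apfu = 0.92389 × 2.15862 = 1.994.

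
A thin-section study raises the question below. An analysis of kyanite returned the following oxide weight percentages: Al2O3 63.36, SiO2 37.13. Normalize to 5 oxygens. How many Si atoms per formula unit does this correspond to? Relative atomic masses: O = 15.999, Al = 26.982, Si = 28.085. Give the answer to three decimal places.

0.997 Si apfu

63.36 wt% Al2O3 ÷ 101.961 g/mol = 0.62141 mol, giving 1.24282 Al and 1.86423 O.
37.13 wt% SiO2 ÷ 60.083 g/mol = 0.61798 mol, giving 0.61798 Si and 1.23596 O.
Oxygen sums to 3.10019; scaling by 5/3.10019 = 1.61280 puts the formula on 5 O.
Si: 0.61798 × 1.61280 = 0.997 atoms per formula unit.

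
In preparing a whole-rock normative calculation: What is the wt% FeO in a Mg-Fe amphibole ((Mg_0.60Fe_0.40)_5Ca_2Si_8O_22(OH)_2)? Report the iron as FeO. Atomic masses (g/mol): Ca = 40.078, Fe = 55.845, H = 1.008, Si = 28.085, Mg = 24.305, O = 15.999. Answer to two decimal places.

Formula mass = 875.433 g/mol.
2 Fe → 2.0000 mol FeO per formula unit; M(FeO) = 71.844, so FeO mass = 143.688 g.
143.688/875.433 × 100 = 16.41 wt%.

16.41 wt%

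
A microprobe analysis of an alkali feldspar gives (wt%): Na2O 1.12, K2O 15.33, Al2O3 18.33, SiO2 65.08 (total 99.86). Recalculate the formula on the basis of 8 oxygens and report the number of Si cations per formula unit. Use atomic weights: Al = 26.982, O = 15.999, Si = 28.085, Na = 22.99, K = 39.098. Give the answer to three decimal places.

Na2O (M=61.979): mol = 0.01807; Na = 0.03614, O = 0.01807.
K2O (M=94.195): mol = 0.16275; K = 0.32550, O = 0.16275.
Al2O3 (M=101.961): mol = 0.17977; Al = 0.35954, O = 0.53931.
SiO2 (M=60.083): mol = 1.08317; Si = 1.08317, O = 2.16634.
ΣO = 2.88647; factor = 8/ΣO = 2.77155.
Si apfu = 1.08317 × 2.77155 = 3.002.

3.002 Si apfu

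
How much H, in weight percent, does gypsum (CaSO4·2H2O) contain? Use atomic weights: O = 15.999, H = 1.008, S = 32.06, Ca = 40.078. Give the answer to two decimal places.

Molar mass of CaSO4·2H2O: 1·40.078 + 1·32.06 + 6·15.999 + 4·1.008 = 172.164 g/mol.
Mass of H per formula unit: 4 × 1.008 = 4.032 g.
Weight fraction H = 4.032 / 172.164 = 0.0234.

2.34 weight percent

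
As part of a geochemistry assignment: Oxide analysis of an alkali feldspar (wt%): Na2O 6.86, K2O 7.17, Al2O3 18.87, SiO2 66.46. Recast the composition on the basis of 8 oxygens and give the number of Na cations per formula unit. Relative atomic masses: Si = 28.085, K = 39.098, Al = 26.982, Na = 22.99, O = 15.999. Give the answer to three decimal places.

0.599 Na apfu

Na2O: 6.86/61.979 = 0.11068 mol → 0.22136 mol Na, 0.11068 mol O.
K2O: 7.17/94.195 = 0.07612 mol → 0.15224 mol K, 0.07612 mol O.
Al2O3: 18.87/101.961 = 0.18507 mol → 0.37014 mol Al, 0.55521 mol O.
SiO2: 66.46/60.083 = 1.10614 mol → 1.10614 mol Si, 2.21228 mol O.
Total oxygen = 2.95429 mol. Normalization factor = 8/2.95429 = 2.70793.
Na per 8 O = 0.22136 × 2.70793 = 0.599.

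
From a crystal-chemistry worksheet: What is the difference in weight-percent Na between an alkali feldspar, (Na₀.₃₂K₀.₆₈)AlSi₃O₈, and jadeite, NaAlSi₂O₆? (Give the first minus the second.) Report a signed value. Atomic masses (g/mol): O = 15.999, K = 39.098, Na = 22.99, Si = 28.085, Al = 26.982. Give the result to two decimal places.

Na in (Na₀.₃₂K₀.₆₈)AlSi₃O₈: molar mass 273.172 g/mol; 0.32×22.99 = 7.357 g → 2.69 wt%.
Na in NaAlSi₂O₆: molar mass 202.136 g/mol; 1×22.99 = 22.990 g → 11.37 wt%.
Difference = 2.69 − 11.37 = -8.68 percentage points.

-8.68 percentage points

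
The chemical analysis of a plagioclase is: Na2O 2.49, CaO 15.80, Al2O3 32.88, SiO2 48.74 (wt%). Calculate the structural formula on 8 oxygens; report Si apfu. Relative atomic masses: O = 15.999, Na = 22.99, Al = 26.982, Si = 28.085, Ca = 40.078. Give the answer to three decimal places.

2.229 Si apfu

Na2O: 2.49/61.979 = 0.04017 mol → 0.08034 mol Na, 0.04017 mol O.
CaO: 15.80/56.077 = 0.28176 mol → 0.28176 mol Ca, 0.28176 mol O.
Al2O3: 32.88/101.961 = 0.32248 mol → 0.64496 mol Al, 0.96744 mol O.
SiO2: 48.74/60.083 = 0.81121 mol → 0.81121 mol Si, 1.62242 mol O.
Total oxygen = 2.91179 mol. Normalization factor = 8/2.91179 = 2.74745.
Si per 8 O = 0.81121 × 2.74745 = 2.229.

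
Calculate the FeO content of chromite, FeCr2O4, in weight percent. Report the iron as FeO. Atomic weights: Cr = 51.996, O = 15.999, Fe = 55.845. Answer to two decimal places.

32.10 wt%

M(FeCr2O4) = 223.833 g/mol; M(FeO) = 71.844 g/mol.
Moles FeO per formula unit = 1 Fe ÷ 1 = 1.0000.
FeO fraction = (1.0000 × 71.844) / 223.833 = 71.844/223.833 = 0.3210.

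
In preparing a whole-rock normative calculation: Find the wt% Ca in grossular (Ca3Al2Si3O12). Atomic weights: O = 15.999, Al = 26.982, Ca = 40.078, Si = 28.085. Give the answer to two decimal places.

M(Ca3Al2Si3O12) = 450.441 g/mol.
Ca contributes 3 × 40.078 = 120.234 g per mole.
120.234/450.441 = 0.2669 → 26.69%.

26.69 wt%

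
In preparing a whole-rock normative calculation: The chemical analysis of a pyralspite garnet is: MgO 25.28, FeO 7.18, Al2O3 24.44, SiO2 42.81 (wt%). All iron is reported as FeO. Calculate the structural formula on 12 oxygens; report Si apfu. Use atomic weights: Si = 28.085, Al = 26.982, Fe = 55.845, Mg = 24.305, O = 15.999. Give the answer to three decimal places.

MgO (M=40.304): mol = 0.62723; Mg = 0.62723, O = 0.62723.
FeO (M=71.844): mol = 0.09994; Fe = 0.09994, O = 0.09994.
Al2O3 (M=101.961): mol = 0.23970; Al = 0.47940, O = 0.71910.
SiO2 (M=60.083): mol = 0.71251; Si = 0.71251, O = 1.42502.
ΣO = 2.87129; factor = 12/ΣO = 4.17931.
Si apfu = 0.71251 × 4.17931 = 2.978.

2.978 Si apfu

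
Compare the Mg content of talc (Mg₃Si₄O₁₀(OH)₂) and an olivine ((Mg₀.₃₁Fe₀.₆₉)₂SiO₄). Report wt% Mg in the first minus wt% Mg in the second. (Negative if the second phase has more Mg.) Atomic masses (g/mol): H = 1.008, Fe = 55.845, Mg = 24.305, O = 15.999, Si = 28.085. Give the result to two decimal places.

Mg in Mg₃Si₄O₁₀(OH)₂: molar mass 379.259 g/mol; 3×24.305 = 72.915 g → 19.23 wt%.
Mg in (Mg₀.₃₁Fe₀.₆₉)₂SiO₄: molar mass 184.216 g/mol; 0.62×24.305 = 15.069 g → 8.18 wt%.
Difference = 19.23 − 8.18 = 11.05 percentage points.

11.05 percentage points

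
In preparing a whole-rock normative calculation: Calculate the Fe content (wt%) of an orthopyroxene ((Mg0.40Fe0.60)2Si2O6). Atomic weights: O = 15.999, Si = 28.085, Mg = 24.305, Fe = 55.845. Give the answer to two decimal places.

Molar mass of (Mg0.40Fe0.60)2Si2O6: 0.80*24.305 + 1.20*55.845 + 2*28.085 + 6*15.999 = 238.622 g/mol.
Mass of Fe per formula unit: 1.20 × 55.845 = 67.014 g.
Weight fraction Fe = 67.014 / 238.622 = 0.2808.

28.08 wt%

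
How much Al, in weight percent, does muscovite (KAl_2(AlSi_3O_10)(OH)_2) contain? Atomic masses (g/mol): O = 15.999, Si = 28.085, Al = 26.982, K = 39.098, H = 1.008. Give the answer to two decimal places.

Molar mass of KAl_2(AlSi_3O_10)(OH)_2: 1×39.098 + 3×26.982 + 3×28.085 + 12×15.999 + 2×1.008 = 398.303 g/mol.
Mass of Al per formula unit: 3 × 26.982 = 80.946 g.
Weight fraction Al = 80.946 / 398.303 = 0.2032.

20.32 weight percent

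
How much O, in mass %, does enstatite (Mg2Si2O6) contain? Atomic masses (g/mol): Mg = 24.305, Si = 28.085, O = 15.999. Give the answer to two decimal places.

47.81 mass %

Molar mass of Mg2Si2O6: 2·24.305 + 2·28.085 + 6·15.999 = 200.774 g/mol.
Mass of O per formula unit: 6 × 15.999 = 95.994 g.
Weight fraction O = 95.994 / 200.774 = 0.4781.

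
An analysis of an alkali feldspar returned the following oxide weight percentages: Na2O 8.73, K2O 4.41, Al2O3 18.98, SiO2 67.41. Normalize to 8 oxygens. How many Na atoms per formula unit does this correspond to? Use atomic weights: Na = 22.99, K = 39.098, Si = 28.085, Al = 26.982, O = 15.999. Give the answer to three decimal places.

0.754 Na apfu

Na2O (M=61.979): mol = 0.14085; Na = 0.28170, O = 0.14085.
K2O (M=94.195): mol = 0.04682; K = 0.09364, O = 0.04682.
Al2O3 (M=101.961): mol = 0.18615; Al = 0.37230, O = 0.55845.
SiO2 (M=60.083): mol = 1.12195; Si = 1.12195, O = 2.24390.
ΣO = 2.99002; factor = 8/ΣO = 2.67557.
Na apfu = 0.28170 × 2.67557 = 0.754.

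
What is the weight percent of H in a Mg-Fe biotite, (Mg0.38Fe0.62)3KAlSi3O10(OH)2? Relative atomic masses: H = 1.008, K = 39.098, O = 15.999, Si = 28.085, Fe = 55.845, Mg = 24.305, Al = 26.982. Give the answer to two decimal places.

0.42 mass %

M((Mg0.38Fe0.62)3KAlSi3O10(OH)2) = 475.918 g/mol.
H contributes 2 × 1.008 = 2.016 g per mole.
2.016/475.918 = 0.0042 → 0.42%.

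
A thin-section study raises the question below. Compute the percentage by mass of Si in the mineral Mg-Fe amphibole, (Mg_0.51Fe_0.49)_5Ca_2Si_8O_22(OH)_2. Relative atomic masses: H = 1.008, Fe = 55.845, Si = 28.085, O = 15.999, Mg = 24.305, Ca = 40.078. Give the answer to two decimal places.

Formula mass = 2.55·24.305 + 2.45·55.845 + 2·40.078 + 8·28.085 + 24·15.999 + 2·1.008 = 889.626 g/mol, of which 224.680 g is Si.
So Si makes up 224.680/889.626 = 0.2526 of the mass, i.e. 25.26%.

25.26 mass %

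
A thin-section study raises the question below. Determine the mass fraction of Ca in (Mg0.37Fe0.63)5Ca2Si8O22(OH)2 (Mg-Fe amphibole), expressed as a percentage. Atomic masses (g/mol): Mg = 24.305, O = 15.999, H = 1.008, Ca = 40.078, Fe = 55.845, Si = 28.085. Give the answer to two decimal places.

8.79 wt%

Formula mass = 1.85*24.305 + 3.15*55.845 + 2*40.078 + 8*28.085 + 24*15.999 + 2*1.008 = 911.704 g/mol, of which 80.156 g is Ca.
So Ca makes up 80.156/911.704 = 0.0879 of the mass, i.e. 8.79%.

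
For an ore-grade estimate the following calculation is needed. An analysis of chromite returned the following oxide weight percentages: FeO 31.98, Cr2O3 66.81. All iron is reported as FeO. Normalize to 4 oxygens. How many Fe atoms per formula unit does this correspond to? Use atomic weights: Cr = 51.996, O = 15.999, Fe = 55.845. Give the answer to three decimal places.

1.009 Fe apfu

31.98 wt% FeO ÷ 71.844 g/mol = 0.44513 mol, giving 0.44513 Fe and 0.44513 O.
66.81 wt% Cr2O3 ÷ 151.989 g/mol = 0.43957 mol, giving 0.87914 Cr and 1.31871 O.
Oxygen sums to 1.76384; scaling by 4/1.76384 = 2.26778 puts the formula on 4 O.
Fe: 0.44513 × 2.26778 = 1.009 atoms per formula unit.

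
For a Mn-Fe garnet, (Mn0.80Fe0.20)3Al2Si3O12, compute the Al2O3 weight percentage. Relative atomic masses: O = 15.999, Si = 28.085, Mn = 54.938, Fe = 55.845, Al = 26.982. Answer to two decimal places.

20.57 wt%

Formula mass = 495.565 g/mol.
2 Al → 1.0000 mol Al2O3 per formula unit; M(Al2O3) = 101.961, so Al2O3 mass = 101.961 g.
101.961/495.565 × 100 = 20.57 wt%.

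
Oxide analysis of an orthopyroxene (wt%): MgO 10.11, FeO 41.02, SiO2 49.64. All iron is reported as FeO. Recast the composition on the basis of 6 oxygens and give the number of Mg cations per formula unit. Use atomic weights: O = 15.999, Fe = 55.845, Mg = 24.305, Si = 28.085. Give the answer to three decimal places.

0.608 Mg apfu

10.11 wt% MgO ÷ 40.304 g/mol = 0.25084 mol, giving 0.25084 Mg and 0.25084 O.
41.02 wt% FeO ÷ 71.844 g/mol = 0.57096 mol, giving 0.57096 Fe and 0.57096 O.
49.64 wt% SiO2 ÷ 60.083 g/mol = 0.82619 mol, giving 0.82619 Si and 1.65238 O.
Oxygen sums to 2.47418; scaling by 6/2.47418 = 2.42505 puts the formula on 6 O.
Mg: 0.25084 × 2.42505 = 0.608 atoms per formula unit.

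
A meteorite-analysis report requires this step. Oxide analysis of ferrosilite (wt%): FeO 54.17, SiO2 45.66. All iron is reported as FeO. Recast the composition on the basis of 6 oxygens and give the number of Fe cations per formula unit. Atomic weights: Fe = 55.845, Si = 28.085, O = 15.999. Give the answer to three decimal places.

1.990 Fe apfu

FeO (M=71.844): mol = 0.75399; Fe = 0.75399, O = 0.75399.
SiO2 (M=60.083): mol = 0.75995; Si = 0.75995, O = 1.51990.
ΣO = 2.27389; factor = 6/ΣO = 2.63865.
Fe apfu = 0.75399 × 2.63865 = 1.990.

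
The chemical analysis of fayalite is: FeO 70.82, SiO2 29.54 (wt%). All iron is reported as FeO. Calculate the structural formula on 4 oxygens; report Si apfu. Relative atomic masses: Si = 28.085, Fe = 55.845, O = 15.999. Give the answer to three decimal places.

FeO: 70.82/71.844 = 0.98575 mol → 0.98575 mol Fe, 0.98575 mol O.
SiO2: 29.54/60.083 = 0.49165 mol → 0.49165 mol Si, 0.98330 mol O.
Total oxygen = 1.96905 mol. Normalization factor = 4/1.96905 = 2.03144.
Si per 4 O = 0.49165 × 2.03144 = 0.999.

0.999 Si apfu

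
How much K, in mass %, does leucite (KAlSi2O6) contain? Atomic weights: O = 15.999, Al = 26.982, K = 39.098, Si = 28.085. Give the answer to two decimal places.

M(KAlSi2O6) = 218.244 g/mol.
K contributes 1 × 39.098 = 39.098 g per mole.
39.098/218.244 = 0.1791 → 17.91%.

17.91 mass %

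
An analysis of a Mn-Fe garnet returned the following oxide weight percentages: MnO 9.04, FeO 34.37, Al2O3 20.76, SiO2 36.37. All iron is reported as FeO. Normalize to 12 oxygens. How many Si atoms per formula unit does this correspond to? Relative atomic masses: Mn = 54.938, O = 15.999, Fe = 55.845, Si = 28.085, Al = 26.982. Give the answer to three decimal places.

2.993 Si apfu

MnO: 9.04/70.937 = 0.12744 mol → 0.12744 mol Mn, 0.12744 mol O.
FeO: 34.37/71.844 = 0.47840 mol → 0.47840 mol Fe, 0.47840 mol O.
Al2O3: 20.76/101.961 = 0.20361 mol → 0.40722 mol Al, 0.61083 mol O.
SiO2: 36.37/60.083 = 0.60533 mol → 0.60533 mol Si, 1.21066 mol O.
Total oxygen = 2.42733 mol. Normalization factor = 12/2.42733 = 4.94370.
Si per 12 O = 0.60533 × 4.94370 = 2.993.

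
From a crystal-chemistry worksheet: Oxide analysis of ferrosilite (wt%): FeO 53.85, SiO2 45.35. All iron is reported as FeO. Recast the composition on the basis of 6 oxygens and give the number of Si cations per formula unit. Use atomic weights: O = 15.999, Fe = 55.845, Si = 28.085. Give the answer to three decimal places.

FeO (M=71.844): mol = 0.74954; Fe = 0.74954, O = 0.74954.
SiO2 (M=60.083): mol = 0.75479; Si = 0.75479, O = 1.50958.
ΣO = 2.25912; factor = 6/ΣO = 2.65590.
Si apfu = 0.75479 × 2.65590 = 2.005.

2.005 Si apfu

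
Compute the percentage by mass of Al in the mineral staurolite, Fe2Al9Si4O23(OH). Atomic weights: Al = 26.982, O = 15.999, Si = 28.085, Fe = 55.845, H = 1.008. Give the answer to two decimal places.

28.51 mass %

Formula mass = 2×55.845 + 9×26.982 + 4×28.085 + 24×15.999 + 1×1.008 = 851.852 g/mol, of which 242.838 g is Al.
So Al makes up 242.838/851.852 = 0.2851 of the mass, i.e. 28.51%.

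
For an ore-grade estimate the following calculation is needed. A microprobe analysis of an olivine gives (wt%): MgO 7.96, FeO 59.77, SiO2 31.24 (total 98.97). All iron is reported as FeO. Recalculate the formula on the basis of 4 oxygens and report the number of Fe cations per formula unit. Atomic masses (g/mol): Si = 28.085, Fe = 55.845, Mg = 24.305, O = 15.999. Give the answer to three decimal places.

1.608 Fe apfu

7.96 wt% MgO ÷ 40.304 g/mol = 0.19750 mol, giving 0.19750 Mg and 0.19750 O.
59.77 wt% FeO ÷ 71.844 g/mol = 0.83194 mol, giving 0.83194 Fe and 0.83194 O.
31.24 wt% SiO2 ÷ 60.083 g/mol = 0.51995 mol, giving 0.51995 Si and 1.03990 O.
Oxygen sums to 2.06934; scaling by 4/2.06934 = 1.93298 puts the formula on 4 O.
Fe: 0.83194 × 1.93298 = 1.608 atoms per formula unit.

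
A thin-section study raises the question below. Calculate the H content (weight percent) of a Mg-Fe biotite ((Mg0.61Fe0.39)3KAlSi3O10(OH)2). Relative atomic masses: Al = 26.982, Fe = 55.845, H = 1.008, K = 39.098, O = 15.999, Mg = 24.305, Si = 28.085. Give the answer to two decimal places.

0.44 weight percent

M((Mg0.61Fe0.39)3KAlSi3O10(OH)2) = 454.156 g/mol.
H contributes 2 × 1.008 = 2.016 g per mole.
2.016/454.156 = 0.0044 → 0.44%.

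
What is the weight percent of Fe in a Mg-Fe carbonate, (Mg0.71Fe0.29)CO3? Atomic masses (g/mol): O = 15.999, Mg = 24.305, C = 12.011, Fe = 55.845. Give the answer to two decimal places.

17.33 weight percent

Formula mass = 0.71*24.305 + 0.29*55.845 + 1*12.011 + 3*15.999 = 93.460 g/mol, of which 16.195 g is Fe.
So Fe makes up 16.195/93.460 = 0.1733 of the mass, i.e. 17.33%.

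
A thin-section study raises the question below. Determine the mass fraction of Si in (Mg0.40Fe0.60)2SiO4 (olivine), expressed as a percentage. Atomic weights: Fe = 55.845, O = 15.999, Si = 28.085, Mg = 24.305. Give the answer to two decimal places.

15.73 wt%

Formula mass = 0.80·24.305 + 1.20·55.845 + 1·28.085 + 4·15.999 = 178.539 g/mol, of which 28.085 g is Si.
So Si makes up 28.085/178.539 = 0.1573 of the mass, i.e. 15.73%.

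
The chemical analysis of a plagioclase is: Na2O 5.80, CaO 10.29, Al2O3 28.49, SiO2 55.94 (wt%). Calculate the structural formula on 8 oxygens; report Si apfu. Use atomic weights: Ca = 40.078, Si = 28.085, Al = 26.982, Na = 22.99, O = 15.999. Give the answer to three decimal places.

2.502 Si apfu

5.80 wt% Na2O ÷ 61.979 g/mol = 0.09358 mol, giving 0.18716 Na and 0.09358 O.
10.29 wt% CaO ÷ 56.077 g/mol = 0.18350 mol, giving 0.18350 Ca and 0.18350 O.
28.49 wt% Al2O3 ÷ 101.961 g/mol = 0.27942 mol, giving 0.55884 Al and 0.83826 O.
55.94 wt% SiO2 ÷ 60.083 g/mol = 0.93105 mol, giving 0.93105 Si and 1.86210 O.
Oxygen sums to 2.97744; scaling by 8/2.97744 = 2.68687 puts the formula on 8 O.
Si: 0.93105 × 2.68687 = 2.502 atoms per formula unit.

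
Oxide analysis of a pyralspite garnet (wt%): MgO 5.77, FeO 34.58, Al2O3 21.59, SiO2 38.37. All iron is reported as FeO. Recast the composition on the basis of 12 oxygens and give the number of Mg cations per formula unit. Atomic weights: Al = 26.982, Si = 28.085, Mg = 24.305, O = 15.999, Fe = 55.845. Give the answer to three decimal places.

MgO (M=40.304): mol = 0.14316; Mg = 0.14316, O = 0.14316.
FeO (M=71.844): mol = 0.48132; Fe = 0.48132, O = 0.48132.
Al2O3 (M=101.961): mol = 0.21175; Al = 0.42350, O = 0.63525.
SiO2 (M=60.083): mol = 0.63862; Si = 0.63862, O = 1.27724.
ΣO = 2.53697; factor = 12/ΣO = 4.73005.
Mg apfu = 0.14316 × 4.73005 = 0.677.

0.677 Mg apfu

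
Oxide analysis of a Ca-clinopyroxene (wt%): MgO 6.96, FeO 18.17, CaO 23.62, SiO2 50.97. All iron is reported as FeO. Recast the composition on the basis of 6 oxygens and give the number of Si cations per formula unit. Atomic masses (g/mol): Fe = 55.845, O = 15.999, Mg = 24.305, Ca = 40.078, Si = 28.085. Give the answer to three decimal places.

MgO (M=40.304): mol = 0.17269; Mg = 0.17269, O = 0.17269.
FeO (M=71.844): mol = 0.25291; Fe = 0.25291, O = 0.25291.
CaO (M=56.077): mol = 0.42121; Ca = 0.42121, O = 0.42121.
SiO2 (M=60.083): mol = 0.84833; Si = 0.84833, O = 1.69666.
ΣO = 2.54347; factor = 6/ΣO = 2.35898.
Si apfu = 0.84833 × 2.35898 = 2.001.

2.001 Si apfu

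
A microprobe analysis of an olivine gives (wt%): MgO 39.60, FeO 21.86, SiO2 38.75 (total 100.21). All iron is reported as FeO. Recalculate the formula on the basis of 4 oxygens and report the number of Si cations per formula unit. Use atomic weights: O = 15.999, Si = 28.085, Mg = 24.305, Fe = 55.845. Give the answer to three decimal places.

MgO: 39.60/40.304 = 0.98253 mol → 0.98253 mol Mg, 0.98253 mol O.
FeO: 21.86/71.844 = 0.30427 mol → 0.30427 mol Fe, 0.30427 mol O.
SiO2: 38.75/60.083 = 0.64494 mol → 0.64494 mol Si, 1.28988 mol O.
Total oxygen = 2.57668 mol. Normalization factor = 4/2.57668 = 1.55239.
Si per 4 O = 0.64494 × 1.55239 = 1.001.

1.001 Si apfu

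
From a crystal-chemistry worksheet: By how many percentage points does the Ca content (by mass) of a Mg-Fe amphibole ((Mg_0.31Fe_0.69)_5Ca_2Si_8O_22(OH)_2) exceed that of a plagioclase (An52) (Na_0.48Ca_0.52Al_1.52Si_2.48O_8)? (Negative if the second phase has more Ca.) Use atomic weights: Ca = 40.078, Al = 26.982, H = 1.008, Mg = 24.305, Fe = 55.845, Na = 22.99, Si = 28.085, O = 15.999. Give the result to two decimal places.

M((Mg_0.31Fe_0.69)_5Ca_2Si_8O_22(OH)_2) = 921.166 g/mol, so wt% Ca = 80.156/921.166 × 100 = 8.70%.
M(Na_0.48Ca_0.52Al_1.52Si_2.48O_8) = 270.531 g/mol, so wt% Ca = 20.841/270.531 × 100 = 7.70%.
8.70 − 7.70 = 1.00 pp.

1.00 percentage points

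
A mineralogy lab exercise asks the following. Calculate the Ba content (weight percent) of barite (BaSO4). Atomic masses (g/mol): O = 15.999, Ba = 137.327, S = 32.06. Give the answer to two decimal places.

58.84 weight percent

Formula mass = 1*137.327 + 1*32.06 + 4*15.999 = 233.383 g/mol, of which 137.327 g is Ba.
So Ba makes up 137.327/233.383 = 0.5884 of the mass, i.e. 58.84%.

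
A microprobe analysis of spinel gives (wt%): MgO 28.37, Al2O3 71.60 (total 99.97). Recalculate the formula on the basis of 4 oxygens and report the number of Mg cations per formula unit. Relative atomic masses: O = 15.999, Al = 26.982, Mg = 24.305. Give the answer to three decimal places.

MgO: 28.37/40.304 = 0.70390 mol → 0.70390 mol Mg, 0.70390 mol O.
Al2O3: 71.60/101.961 = 0.70223 mol → 1.40446 mol Al, 2.10669 mol O.
Total oxygen = 2.81059 mol. Normalization factor = 4/2.81059 = 1.42319.
Mg per 4 O = 0.70390 × 1.42319 = 1.002.

1.002 Mg apfu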